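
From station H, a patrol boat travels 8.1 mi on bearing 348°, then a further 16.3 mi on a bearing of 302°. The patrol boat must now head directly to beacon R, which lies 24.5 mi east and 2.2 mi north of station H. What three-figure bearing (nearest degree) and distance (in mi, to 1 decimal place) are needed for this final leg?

Leg 1 (348°, 8.1 mi): east 8.1 sin 348° = -1.68, north 8.1 cos 348° = 7.92
Leg 2 (302°, 16.3 mi): east 16.3 sin 302° = -13.82, north 16.3 cos 302° = 8.64
Current position: (-15.51, 16.56). Target: (24.5, 2.2). Remaining: Δeast = 40.01, Δnorth = -14.36.
Bearing = atan2(40.01, -14.36) mod 360° = 109.75°; distance = √((40.01)² + (-14.36)²) = 42.507 mi.

110°, 42.5 mi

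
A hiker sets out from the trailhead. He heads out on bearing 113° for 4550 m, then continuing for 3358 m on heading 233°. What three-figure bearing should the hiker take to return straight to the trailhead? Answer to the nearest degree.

Leg 1 (113°, 4550 m): east 4550 sin 113° = 4188.30, north 4550 cos 113° = -1777.83
Leg 2 (233°, 3358 m): east 3358 sin 233° = -2681.82, north 3358 cos 233° = -2020.89
Net displacement: 1506.48 east, -3798.72 north. Direction back to start is (-1506.48, 3798.72): bearing = atan2(-1506.48, 3798.72) mod 360° = 338.37° ≈ 338°.

338°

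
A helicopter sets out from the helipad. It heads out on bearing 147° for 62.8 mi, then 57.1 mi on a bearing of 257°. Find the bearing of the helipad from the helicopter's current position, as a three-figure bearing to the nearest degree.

018°

Leg 1 (147°, 62.8 mi): east 62.8 sin 147° = 34.20, north 62.8 cos 147° = -52.67
Leg 2 (257°, 57.1 mi): east 57.1 sin 257° = -55.64, north 57.1 cos 257° = -12.84
Net displacement: -21.43 east, -65.51 north. Direction back to start is (21.43, 65.51): bearing = atan2(21.43, 65.51) mod 360° = 18.12° ≈ 018°.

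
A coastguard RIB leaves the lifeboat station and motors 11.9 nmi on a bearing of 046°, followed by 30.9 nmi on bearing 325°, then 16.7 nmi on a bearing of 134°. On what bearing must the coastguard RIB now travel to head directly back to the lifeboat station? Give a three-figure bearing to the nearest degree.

187°

Leg 1 (046°, 11.9 nmi): east 11.9 sin 46° = 8.56, north 11.9 cos 46° = 8.27
Leg 2 (325°, 30.9 nmi): east 30.9 sin 325° = -17.72, north 30.9 cos 325° = 25.31
Leg 3 (134°, 16.7 nmi): east 16.7 sin 134° = 12.01, north 16.7 cos 134° = -11.60
Net displacement: 2.85 east, 21.98 north. Direction back to start is (-2.85, -21.98): bearing = atan2(-2.85, -21.98) mod 360° = 187.39° ≈ 187°.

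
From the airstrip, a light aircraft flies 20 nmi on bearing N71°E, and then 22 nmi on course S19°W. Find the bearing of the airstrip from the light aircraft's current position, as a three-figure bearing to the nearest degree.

321°

Leg 1 (N71°E, 20 nmi): east 20 sin 71° = 18.91, north 20 cos 71° = 6.51
Leg 2 (S19°W, 22 nmi): east 22 sin 199° = -7.16, north 22 cos 199° = -20.80
Net displacement: 11.75 east, -14.29 north. Direction back to start is (-11.75, 14.29): bearing = atan2(-11.75, 14.29) mod 360° = 320.58° ≈ 321°.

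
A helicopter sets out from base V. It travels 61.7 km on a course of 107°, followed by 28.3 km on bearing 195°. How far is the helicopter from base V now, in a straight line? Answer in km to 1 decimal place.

Leg 1 (107°, 61.7 km): east 61.7 sin 107° = 59.00, north 61.7 cos 107° = -18.04
Leg 2 (195°, 28.3 km): east 28.3 sin 195° = -7.32, north 28.3 cos 195° = -27.34
Net: 51.68 east, -45.38 north. Distance = √((51.68)² + (-45.38)²) = 68.772 km.

68.8 km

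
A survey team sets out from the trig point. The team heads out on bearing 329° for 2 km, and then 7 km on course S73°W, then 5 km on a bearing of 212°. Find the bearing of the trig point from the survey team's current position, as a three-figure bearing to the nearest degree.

Leg 1 (329°, 2 km): east 2 sin 329° = -1.03, north 2 cos 329° = 1.71
Leg 2 (S73°W, 7 km): east 7 sin 253° = -6.69, north 7 cos 253° = -2.05
Leg 3 (212°, 5 km): east 5 sin 212° = -2.65, north 5 cos 212° = -4.24
Net displacement: -10.37 east, -4.57 north. Direction back to start is (10.37, 4.57): bearing = atan2(10.37, 4.57) mod 360° = 66.21° ≈ 066°.

066°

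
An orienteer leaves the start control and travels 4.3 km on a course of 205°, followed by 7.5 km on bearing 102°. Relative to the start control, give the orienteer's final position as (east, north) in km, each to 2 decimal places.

(5.52, -5.46)

Leg 1 (205°, 4.3 km): east 4.3 sin 205° = -1.82, north 4.3 cos 205° = -3.90
Leg 2 (102°, 7.5 km): east 7.5 sin 102° = 7.34, north 7.5 cos 102° = -1.56
Summing: 5.52 km east, -5.46 km north → (5.52, -5.46).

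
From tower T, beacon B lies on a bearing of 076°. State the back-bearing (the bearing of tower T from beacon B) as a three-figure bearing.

Back-bearing = 076° + 180° = 256°.

256°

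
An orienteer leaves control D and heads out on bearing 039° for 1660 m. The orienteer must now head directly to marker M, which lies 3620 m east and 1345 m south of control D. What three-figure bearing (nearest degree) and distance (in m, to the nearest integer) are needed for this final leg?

Leg 1 (039°, 1660 m): east 1660 sin 39° = 1044.67, north 1660 cos 39° = 1290.06
Current position: (1044.67, 1290.06). Target: (3620, -1345). Remaining: Δeast = 2575.33, Δnorth = -2635.06.
Bearing = atan2(2575.33, -2635.06) mod 360° = 135.66°; distance = √((2575.33)² + (-2635.06)²) = 3684.545 m.

136°, 3685 m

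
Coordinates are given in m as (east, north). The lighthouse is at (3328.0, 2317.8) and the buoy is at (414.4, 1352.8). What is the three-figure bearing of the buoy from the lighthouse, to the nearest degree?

Δeast = 414.4 − 3328.0 = -2913.60; Δnorth = 1352.8 − 2317.8 = -965.00.
Bearing = atan2(Δeast, Δnorth) mod 360° = 251.67° ≈ 252°.

252°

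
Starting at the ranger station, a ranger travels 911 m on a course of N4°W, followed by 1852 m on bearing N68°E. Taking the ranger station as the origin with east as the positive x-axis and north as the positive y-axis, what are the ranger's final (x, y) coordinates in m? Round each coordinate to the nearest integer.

Leg 1 (N4°W, 911 m): east 911 sin 356° = -63.55, north 911 cos 356° = 908.78
Leg 2 (N68°E, 1852 m): east 1852 sin 68° = 1717.14, north 1852 cos 68° = 693.77
Summing: 1653.60 m east, 1602.55 m north → (1654, 1603).

(1654, 1603)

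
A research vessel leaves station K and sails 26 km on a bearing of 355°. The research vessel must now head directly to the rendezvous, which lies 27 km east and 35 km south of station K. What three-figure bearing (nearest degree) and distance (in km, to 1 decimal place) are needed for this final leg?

Leg 1 (355°, 26 km): east 26 sin 355° = -2.27, north 26 cos 355° = 25.90
Current position: (-2.27, 25.90). Target: (27, -35). Remaining: Δeast = 29.27, Δnorth = -60.90.
Bearing = atan2(29.27, -60.90) mod 360° = 154.33°; distance = √((29.27)² + (-60.90)²) = 67.568 km.

154°, 67.6 km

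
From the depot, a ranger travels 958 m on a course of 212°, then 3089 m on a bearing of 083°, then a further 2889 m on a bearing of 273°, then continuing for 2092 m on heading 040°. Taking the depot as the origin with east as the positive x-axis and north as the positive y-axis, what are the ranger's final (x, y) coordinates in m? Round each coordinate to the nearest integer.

Leg 1 (212°, 958 m): east 958 sin 212° = -507.66, north 958 cos 212° = -812.43
Leg 2 (083°, 3089 m): east 3089 sin 83° = 3065.98, north 3089 cos 83° = 376.45
Leg 3 (273°, 2889 m): east 2889 sin 273° = -2885.04, north 2889 cos 273° = 151.20
Leg 4 (040°, 2092 m): east 2092 sin 40° = 1344.71, north 2092 cos 40° = 1602.56
Summing: 1017.98 m east, 1317.79 m north → (1018, 1318).

(1018, 1318)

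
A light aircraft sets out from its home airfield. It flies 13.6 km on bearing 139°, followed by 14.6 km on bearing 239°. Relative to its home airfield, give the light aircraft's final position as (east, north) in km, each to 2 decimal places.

(-3.59, -17.78)

Leg 1 (139°, 13.6 km): east 13.6 sin 139° = 8.92, north 13.6 cos 139° = -10.26
Leg 2 (239°, 14.6 km): east 14.6 sin 239° = -12.51, north 14.6 cos 239° = -7.52
Summing: -3.59 km east, -17.78 km north → (-3.59, -17.78).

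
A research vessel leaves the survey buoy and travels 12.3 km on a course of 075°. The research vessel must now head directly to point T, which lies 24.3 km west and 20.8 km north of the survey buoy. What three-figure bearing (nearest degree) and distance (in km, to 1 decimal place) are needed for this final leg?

296°, 40.2 km

Leg 1 (075°, 12.3 km): east 12.3 sin 75° = 11.88, north 12.3 cos 75° = 3.18
Current position: (11.88, 3.18). Target: (-24.3, 20.8). Remaining: Δeast = -36.18, Δnorth = 17.62.
Bearing = atan2(-36.18, 17.62) mod 360° = 295.96°; distance = √((-36.18)² + (17.62)²) = 40.242 km.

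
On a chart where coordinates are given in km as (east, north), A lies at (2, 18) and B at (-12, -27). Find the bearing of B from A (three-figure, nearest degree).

197°

Δeast = -12 − 2 = -14.00; Δnorth = -27 − 18 = -45.00.
Bearing = atan2(Δeast, Δnorth) mod 360° = 197.28° ≈ 197°.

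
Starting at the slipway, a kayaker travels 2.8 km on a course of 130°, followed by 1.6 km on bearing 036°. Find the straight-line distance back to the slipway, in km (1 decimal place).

3.1 km

Leg 1 (130°, 2.8 km): east 2.8 sin 130° = 2.14, north 2.8 cos 130° = -1.80
Leg 2 (036°, 1.6 km): east 1.6 sin 36° = 0.94, north 1.6 cos 36° = 1.29
Net: 3.09 east, -0.51 north. Distance = √((3.09)² + (-0.51)²) = 3.126 km.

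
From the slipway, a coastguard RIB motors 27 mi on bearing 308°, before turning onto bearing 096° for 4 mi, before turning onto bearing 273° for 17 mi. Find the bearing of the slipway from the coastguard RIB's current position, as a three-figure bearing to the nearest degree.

117°

Leg 1 (308°, 27 mi): east 27 sin 308° = -21.28, north 27 cos 308° = 16.62
Leg 2 (096°, 4 mi): east 4 sin 96° = 3.98, north 4 cos 96° = -0.42
Leg 3 (273°, 17 mi): east 17 sin 273° = -16.98, north 17 cos 273° = 0.89
Net displacement: -34.27 east, 17.09 north. Direction back to start is (34.27, -17.09): bearing = atan2(34.27, -17.09) mod 360° = 116.51° ≈ 117°.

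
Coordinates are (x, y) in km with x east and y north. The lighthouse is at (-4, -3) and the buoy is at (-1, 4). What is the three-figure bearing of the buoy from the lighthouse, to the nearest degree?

Δeast = -1 − -4 = 3.00; Δnorth = 4 − -3 = 7.00.
Bearing = atan2(Δeast, Δnorth) mod 360° = 23.20° ≈ 023°.

023°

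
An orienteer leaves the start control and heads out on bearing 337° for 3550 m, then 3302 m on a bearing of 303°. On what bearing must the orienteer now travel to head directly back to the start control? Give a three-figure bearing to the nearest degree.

141°

Leg 1 (337°, 3550 m): east 3550 sin 337° = -1387.10, north 3550 cos 337° = 3267.79
Leg 2 (303°, 3302 m): east 3302 sin 303° = -2769.29, north 3302 cos 303° = 1798.40
Net displacement: -4156.39 east, 5066.19 north. Direction back to start is (4156.39, -5066.19): bearing = atan2(4156.39, -5066.19) mod 360° = 140.63° ≈ 141°.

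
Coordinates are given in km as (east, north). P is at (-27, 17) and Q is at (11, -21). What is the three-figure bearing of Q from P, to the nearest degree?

135°

Δeast = 11 − -27 = 38.00; Δnorth = -21 − 17 = -38.00.
Bearing = atan2(Δeast, Δnorth) mod 360° = 135.00° ≈ 135°.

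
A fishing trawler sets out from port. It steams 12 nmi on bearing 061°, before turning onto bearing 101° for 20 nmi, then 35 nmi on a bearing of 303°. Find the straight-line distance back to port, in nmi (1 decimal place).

Leg 1 (061°, 12 nmi): east 12 sin 61° = 10.50, north 12 cos 61° = 5.82
Leg 2 (101°, 20 nmi): east 20 sin 101° = 19.63, north 20 cos 101° = -3.82
Leg 3 (303°, 35 nmi): east 35 sin 303° = -29.35, north 35 cos 303° = 19.06
Net: 0.77 east, 21.06 north. Distance = √((0.77)² + (21.06)²) = 21.078 nmi.

21.1 nmi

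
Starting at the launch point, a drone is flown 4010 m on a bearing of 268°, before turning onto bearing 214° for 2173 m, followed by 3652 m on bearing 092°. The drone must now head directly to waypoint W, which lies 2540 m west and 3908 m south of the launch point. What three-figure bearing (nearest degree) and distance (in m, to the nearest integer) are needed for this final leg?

208°, 2078 m

Leg 1 (268°, 4010 m): east 4010 sin 268° = -4007.56, north 4010 cos 268° = -139.95
Leg 2 (214°, 2173 m): east 2173 sin 214° = -1215.13, north 2173 cos 214° = -1801.50
Leg 3 (092°, 3652 m): east 3652 sin 92° = 3649.78, north 3652 cos 92° = -127.45
Current position: (-1572.91, -2068.90). Target: (-2540, -3908). Remaining: Δeast = -967.09, Δnorth = -1839.10.
Bearing = atan2(-967.09, -1839.10) mod 360° = 207.74°; distance = √((-967.09)² + (-1839.10)²) = 2077.874 m.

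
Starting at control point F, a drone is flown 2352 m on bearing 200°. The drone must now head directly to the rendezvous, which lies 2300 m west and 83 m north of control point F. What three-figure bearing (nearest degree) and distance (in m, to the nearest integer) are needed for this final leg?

327°, 2738 m

Leg 1 (200°, 2352 m): east 2352 sin 200° = -804.43, north 2352 cos 200° = -2210.16
Current position: (-804.43, -2210.16). Target: (-2300, 83). Remaining: Δeast = -1495.57, Δnorth = 2293.16.
Bearing = atan2(-1495.57, 2293.16) mod 360° = 326.89°; distance = √((-1495.57)² + (2293.16)²) = 2737.754 m.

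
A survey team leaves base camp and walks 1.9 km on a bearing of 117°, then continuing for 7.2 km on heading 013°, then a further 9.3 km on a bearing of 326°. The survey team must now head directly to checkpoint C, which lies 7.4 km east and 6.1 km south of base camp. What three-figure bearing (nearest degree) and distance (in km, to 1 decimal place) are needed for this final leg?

155°, 22.0 km

Leg 1 (117°, 1.9 km): east 1.9 sin 117° = 1.69, north 1.9 cos 117° = -0.86
Leg 2 (013°, 7.2 km): east 7.2 sin 13° = 1.62, north 7.2 cos 13° = 7.02
Leg 3 (326°, 9.3 km): east 9.3 sin 326° = -5.20, north 9.3 cos 326° = 7.71
Current position: (-1.89, 13.86). Target: (7.4, -6.1). Remaining: Δeast = 9.29, Δnorth = -19.96.
Bearing = atan2(9.29, -19.96) mod 360° = 155.05°; distance = √((9.29)² + (-19.96)²) = 22.018 km.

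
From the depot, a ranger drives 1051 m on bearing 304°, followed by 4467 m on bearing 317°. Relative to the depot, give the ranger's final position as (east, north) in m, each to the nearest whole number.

(-3918, 3855)

Leg 1 (304°, 1051 m): east 1051 sin 304° = -871.32, north 1051 cos 304° = 587.71
Leg 2 (317°, 4467 m): east 4467 sin 317° = -3046.49, north 4467 cos 317° = 3266.96
Summing: -3917.81 m east, 3854.67 m north → (-3918, 3855).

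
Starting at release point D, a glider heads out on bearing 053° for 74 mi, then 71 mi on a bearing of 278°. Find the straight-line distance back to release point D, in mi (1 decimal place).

55.6 mi

Leg 1 (053°, 74 mi): east 74 sin 53° = 59.10, north 74 cos 53° = 44.53
Leg 2 (278°, 71 mi): east 71 sin 278° = -70.31, north 71 cos 278° = 9.88
Net: -11.21 east, 54.42 north. Distance = √((-11.21)² + (54.42)²) = 55.558 mi.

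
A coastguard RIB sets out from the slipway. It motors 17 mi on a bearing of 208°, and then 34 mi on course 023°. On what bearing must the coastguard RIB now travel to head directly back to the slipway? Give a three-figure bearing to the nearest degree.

198°

Leg 1 (208°, 17 mi): east 17 sin 208° = -7.98, north 17 cos 208° = -15.01
Leg 2 (023°, 34 mi): east 34 sin 23° = 13.28, north 34 cos 23° = 31.30
Net displacement: 5.30 east, 16.29 north. Direction back to start is (-5.30, -16.29): bearing = atan2(-5.30, -16.29) mod 360° = 198.04° ≈ 198°.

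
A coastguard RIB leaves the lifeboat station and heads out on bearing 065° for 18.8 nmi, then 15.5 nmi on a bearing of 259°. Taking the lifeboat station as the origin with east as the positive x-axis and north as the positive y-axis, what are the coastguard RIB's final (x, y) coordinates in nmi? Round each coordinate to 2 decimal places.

(1.82, 4.99)

Leg 1 (065°, 18.8 nmi): east 18.8 sin 65° = 17.04, north 18.8 cos 65° = 7.95
Leg 2 (259°, 15.5 nmi): east 15.5 sin 259° = -15.22, north 15.5 cos 259° = -2.96
Summing: 1.82 nmi east, 4.99 nmi north → (1.82, 4.99).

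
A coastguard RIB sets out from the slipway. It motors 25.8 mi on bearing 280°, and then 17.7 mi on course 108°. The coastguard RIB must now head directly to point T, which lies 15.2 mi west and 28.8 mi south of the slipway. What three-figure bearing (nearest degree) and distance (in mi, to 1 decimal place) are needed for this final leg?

193°, 28.6 mi

Leg 1 (280°, 25.8 mi): east 25.8 sin 280° = -25.41, north 25.8 cos 280° = 4.48
Leg 2 (108°, 17.7 mi): east 17.7 sin 108° = 16.83, north 17.7 cos 108° = -5.47
Current position: (-8.57, -0.99). Target: (-15.2, -28.8). Remaining: Δeast = -6.63, Δnorth = -27.81.
Bearing = atan2(-6.63, -27.81) mod 360° = 193.40°; distance = √((-6.63)² + (-27.81)²) = 28.589 mi.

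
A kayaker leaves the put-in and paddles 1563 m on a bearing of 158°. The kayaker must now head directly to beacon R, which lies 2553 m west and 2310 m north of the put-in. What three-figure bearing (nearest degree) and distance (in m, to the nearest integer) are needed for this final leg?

320°, 4897 m

Leg 1 (158°, 1563 m): east 1563 sin 158° = 585.51, north 1563 cos 158° = -1449.19
Current position: (585.51, -1449.19). Target: (-2553, 2310). Remaining: Δeast = -3138.51, Δnorth = 3759.19.
Bearing = atan2(-3138.51, 3759.19) mod 360° = 320.14°; distance = √((-3138.51)² + (3759.19)²) = 4897.116 m.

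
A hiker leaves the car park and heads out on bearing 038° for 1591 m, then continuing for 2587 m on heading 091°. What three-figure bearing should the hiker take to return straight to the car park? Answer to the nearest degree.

251°

Leg 1 (038°, 1591 m): east 1591 sin 38° = 979.52, north 1591 cos 38° = 1253.73
Leg 2 (091°, 2587 m): east 2587 sin 91° = 2586.61, north 2587 cos 91° = -45.15
Net displacement: 3566.12 east, 1208.58 north. Direction back to start is (-3566.12, -1208.58): bearing = atan2(-3566.12, -1208.58) mod 360° = 251.28° ≈ 251°.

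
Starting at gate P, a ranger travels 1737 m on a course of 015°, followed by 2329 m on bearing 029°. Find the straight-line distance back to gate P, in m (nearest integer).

4036 m

Leg 1 (015°, 1737 m): east 1737 sin 15° = 449.57, north 1737 cos 15° = 1677.81
Leg 2 (029°, 2329 m): east 2329 sin 29° = 1129.12, north 2329 cos 29° = 2036.99
Net: 1578.69 east, 3714.80 north. Distance = √((1578.69)² + (3714.80)²) = 4036.337 m.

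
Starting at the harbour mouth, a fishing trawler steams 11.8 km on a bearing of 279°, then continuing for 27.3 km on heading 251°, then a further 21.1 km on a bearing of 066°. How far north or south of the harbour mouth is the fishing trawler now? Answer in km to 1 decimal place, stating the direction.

1.5 km north

Leg 1 (279°, 11.8 km): east 11.8 sin 279° = -11.65, north 11.8 cos 279° = 1.85
Leg 2 (251°, 27.3 km): east 27.3 sin 251° = -25.81, north 27.3 cos 251° = -8.89
Leg 3 (066°, 21.1 km): east 21.1 sin 66° = 19.28, north 21.1 cos 66° = 8.58
Net north component: 1.54 km.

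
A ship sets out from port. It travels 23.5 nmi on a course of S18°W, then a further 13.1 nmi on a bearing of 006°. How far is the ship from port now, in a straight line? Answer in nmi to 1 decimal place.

Leg 1 (S18°W, 23.5 nmi): east 23.5 sin 198° = -7.26, north 23.5 cos 198° = -22.35
Leg 2 (006°, 13.1 nmi): east 13.1 sin 6° = 1.37, north 13.1 cos 6° = 13.03
Net: -5.89 east, -9.32 north. Distance = √((-5.89)² + (-9.32)²) = 11.028 nmi.

11.0 nmi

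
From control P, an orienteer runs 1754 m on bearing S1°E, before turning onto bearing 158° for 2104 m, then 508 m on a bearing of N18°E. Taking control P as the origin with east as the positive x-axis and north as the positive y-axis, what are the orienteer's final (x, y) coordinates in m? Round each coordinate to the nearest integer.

Leg 1 (S1°E, 1754 m): east 1754 sin 179° = 30.61, north 1754 cos 179° = -1753.73
Leg 2 (158°, 2104 m): east 2104 sin 158° = 788.17, north 2104 cos 158° = -1950.79
Leg 3 (N18°E, 508 m): east 508 sin 18° = 156.98, north 508 cos 18° = 483.14
Summing: 975.76 m east, -3221.39 m north → (976, -3221).

(976, -3221)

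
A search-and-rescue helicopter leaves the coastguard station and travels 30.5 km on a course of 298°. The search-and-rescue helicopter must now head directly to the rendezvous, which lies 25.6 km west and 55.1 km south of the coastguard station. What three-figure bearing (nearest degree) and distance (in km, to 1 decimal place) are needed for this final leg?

Leg 1 (298°, 30.5 km): east 30.5 sin 298° = -26.93, north 30.5 cos 298° = 14.32
Current position: (-26.93, 14.32). Target: (-25.6, -55.1). Remaining: Δeast = 1.33, Δnorth = -69.42.
Bearing = atan2(1.33, -69.42) mod 360° = 178.90°; distance = √((1.33)² + (-69.42)²) = 69.432 km.

179°, 69.4 km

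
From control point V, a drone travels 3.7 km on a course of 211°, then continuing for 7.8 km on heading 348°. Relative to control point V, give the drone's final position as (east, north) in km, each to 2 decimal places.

Leg 1 (211°, 3.7 km): east 3.7 sin 211° = -1.91, north 3.7 cos 211° = -3.17
Leg 2 (348°, 7.8 km): east 7.8 sin 348° = -1.62, north 7.8 cos 348° = 7.63
Summing: -3.53 km east, 4.46 km north → (-3.53, 4.46).

(-3.53, 4.46)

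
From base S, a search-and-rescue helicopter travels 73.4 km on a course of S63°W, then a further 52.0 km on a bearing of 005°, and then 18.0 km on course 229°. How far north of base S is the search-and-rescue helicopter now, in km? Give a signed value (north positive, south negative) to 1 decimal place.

Leg 1 (S63°W, 73.4 km): east 73.4 sin 243° = -65.40, north 73.4 cos 243° = -33.32
Leg 2 (005°, 52.0 km): east 52.0 sin 5° = 4.53, north 52.0 cos 5° = 51.80
Leg 3 (229°, 18.0 km): east 18.0 sin 229° = -13.58, north 18.0 cos 229° = -11.81
Net north component: 6.67 km.

6.7 km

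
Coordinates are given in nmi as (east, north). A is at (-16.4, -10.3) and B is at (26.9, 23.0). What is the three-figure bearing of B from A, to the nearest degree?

Δeast = 26.9 − -16.4 = 43.30; Δnorth = 23.0 − -10.3 = 33.30.
Bearing = atan2(Δeast, Δnorth) mod 360° = 52.44° ≈ 052°.

052°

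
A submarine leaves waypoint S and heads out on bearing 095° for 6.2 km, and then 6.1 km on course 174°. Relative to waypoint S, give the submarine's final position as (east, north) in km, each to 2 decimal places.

Leg 1 (095°, 6.2 km): east 6.2 sin 95° = 6.18, north 6.2 cos 95° = -0.54
Leg 2 (174°, 6.1 km): east 6.1 sin 174° = 0.64, north 6.1 cos 174° = -6.07
Summing: 6.81 km east, -6.61 km north → (6.81, -6.61).

(6.81, -6.61)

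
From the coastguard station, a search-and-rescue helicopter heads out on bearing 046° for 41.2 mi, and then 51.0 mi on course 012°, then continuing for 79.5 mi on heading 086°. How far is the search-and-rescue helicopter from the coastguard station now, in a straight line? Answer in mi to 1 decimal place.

146.1 mi

Leg 1 (046°, 41.2 mi): east 41.2 sin 46° = 29.64, north 41.2 cos 46° = 28.62
Leg 2 (012°, 51.0 mi): east 51.0 sin 12° = 10.60, north 51.0 cos 12° = 49.89
Leg 3 (086°, 79.5 mi): east 79.5 sin 86° = 79.31, north 79.5 cos 86° = 5.55
Net: 119.55 east, 84.05 north. Distance = √((119.55)² + (84.05)²) = 146.137 mi.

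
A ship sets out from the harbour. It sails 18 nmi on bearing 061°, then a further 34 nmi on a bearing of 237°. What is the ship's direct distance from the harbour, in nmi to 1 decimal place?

16.1 nmi

Leg 1 (061°, 18 nmi): east 18 sin 61° = 15.74, north 18 cos 61° = 8.73
Leg 2 (237°, 34 nmi): east 34 sin 237° = -28.51, north 34 cos 237° = -18.52
Net: -12.77 east, -9.79 north. Distance = √((-12.77)² + (-9.79)²) = 16.093 nmi.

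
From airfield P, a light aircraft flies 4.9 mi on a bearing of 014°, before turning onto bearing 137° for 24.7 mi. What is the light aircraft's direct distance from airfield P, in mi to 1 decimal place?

Leg 1 (014°, 4.9 mi): east 4.9 sin 14° = 1.19, north 4.9 cos 14° = 4.75
Leg 2 (137°, 24.7 mi): east 24.7 sin 137° = 16.85, north 24.7 cos 137° = -18.06
Net: 18.03 east, -13.31 north. Distance = √((18.03)² + (-13.31)²) = 22.411 mi.

22.4 mi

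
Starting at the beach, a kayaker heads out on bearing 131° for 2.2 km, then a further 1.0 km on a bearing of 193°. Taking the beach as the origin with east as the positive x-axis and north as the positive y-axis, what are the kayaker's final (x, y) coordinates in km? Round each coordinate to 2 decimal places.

(1.44, -2.42)

Leg 1 (131°, 2.2 km): east 2.2 sin 131° = 1.66, north 2.2 cos 131° = -1.44
Leg 2 (193°, 1.0 km): east 1.0 sin 193° = -0.22, north 1.0 cos 193° = -0.97
Summing: 1.44 km east, -2.42 km north → (1.44, -2.42).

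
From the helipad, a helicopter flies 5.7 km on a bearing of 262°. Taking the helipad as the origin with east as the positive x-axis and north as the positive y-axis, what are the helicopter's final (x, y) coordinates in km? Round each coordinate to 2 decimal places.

(-5.64, -0.79)

Leg 1 (262°, 5.7 km): east 5.7 sin 262° = -5.64, north 5.7 cos 262° = -0.79
Summing: -5.64 km east, -0.79 km north → (-5.64, -0.79).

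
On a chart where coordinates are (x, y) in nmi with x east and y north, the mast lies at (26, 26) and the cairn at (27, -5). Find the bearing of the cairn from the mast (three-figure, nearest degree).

Δeast = 27 − 26 = 1.00; Δnorth = -5 − 26 = -31.00.
Bearing = atan2(Δeast, Δnorth) mod 360° = 178.15° ≈ 178°.

178°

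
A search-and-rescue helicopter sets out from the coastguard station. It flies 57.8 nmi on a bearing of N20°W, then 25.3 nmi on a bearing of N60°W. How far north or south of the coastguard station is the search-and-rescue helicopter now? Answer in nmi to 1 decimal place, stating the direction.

67.0 nmi north

Leg 1 (N20°W, 57.8 nmi): east 57.8 sin 340° = -19.77, north 57.8 cos 340° = 54.31
Leg 2 (N60°W, 25.3 nmi): east 25.3 sin 300° = -21.91, north 25.3 cos 300° = 12.65
Net north component: 66.96 nmi.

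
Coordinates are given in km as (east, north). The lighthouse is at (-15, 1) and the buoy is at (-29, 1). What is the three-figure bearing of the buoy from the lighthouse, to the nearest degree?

270°

Δeast = -29 − -15 = -14.00; Δnorth = 1 − 1 = 0.00.
Bearing = atan2(Δeast, Δnorth) mod 360° = 270.00° ≈ 270°.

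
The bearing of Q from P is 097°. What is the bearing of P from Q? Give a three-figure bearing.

Back-bearing = 097° + 180° = 277°.

277°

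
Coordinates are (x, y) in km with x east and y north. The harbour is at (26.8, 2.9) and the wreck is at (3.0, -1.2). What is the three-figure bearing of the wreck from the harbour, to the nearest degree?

260°

Δeast = 3.0 − 26.8 = -23.80; Δnorth = -1.2 − 2.9 = -4.10.
Bearing = atan2(Δeast, Δnorth) mod 360° = 260.23° ≈ 260°.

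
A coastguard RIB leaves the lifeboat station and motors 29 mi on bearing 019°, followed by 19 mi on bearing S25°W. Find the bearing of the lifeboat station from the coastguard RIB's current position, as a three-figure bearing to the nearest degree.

Leg 1 (019°, 29 mi): east 29 sin 19° = 9.44, north 29 cos 19° = 27.42
Leg 2 (S25°W, 19 mi): east 19 sin 205° = -8.03, north 19 cos 205° = -17.22
Net displacement: 1.41 east, 10.20 north. Direction back to start is (-1.41, -10.20): bearing = atan2(-1.41, -10.20) mod 360° = 187.88° ≈ 188°.

188°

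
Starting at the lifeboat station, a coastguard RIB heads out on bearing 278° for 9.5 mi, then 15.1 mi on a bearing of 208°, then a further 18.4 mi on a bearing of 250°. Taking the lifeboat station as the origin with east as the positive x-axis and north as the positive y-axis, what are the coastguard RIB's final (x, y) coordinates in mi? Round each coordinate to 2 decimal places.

Leg 1 (278°, 9.5 mi): east 9.5 sin 278° = -9.41, north 9.5 cos 278° = 1.32
Leg 2 (208°, 15.1 mi): east 15.1 sin 208° = -7.09, north 15.1 cos 208° = -13.33
Leg 3 (250°, 18.4 mi): east 18.4 sin 250° = -17.29, north 18.4 cos 250° = -6.29
Summing: -33.79 mi east, -18.30 mi north → (-33.79, -18.30).

(-33.79, -18.30)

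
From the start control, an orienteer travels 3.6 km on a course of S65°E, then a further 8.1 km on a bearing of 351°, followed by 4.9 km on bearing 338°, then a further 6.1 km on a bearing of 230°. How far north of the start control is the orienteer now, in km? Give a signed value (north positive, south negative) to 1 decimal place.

Leg 1 (S65°E, 3.6 km): east 3.6 sin 115° = 3.26, north 3.6 cos 115° = -1.52
Leg 2 (351°, 8.1 km): east 8.1 sin 351° = -1.27, north 8.1 cos 351° = 8.00
Leg 3 (338°, 4.9 km): east 4.9 sin 338° = -1.84, north 4.9 cos 338° = 4.54
Leg 4 (230°, 6.1 km): east 6.1 sin 230° = -4.67, north 6.1 cos 230° = -3.92
Net north component: 7.10 km.

7.1 km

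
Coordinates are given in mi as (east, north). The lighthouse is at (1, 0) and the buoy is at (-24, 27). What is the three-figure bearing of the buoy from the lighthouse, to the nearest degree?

Δeast = -24 − 1 = -25.00; Δnorth = 27 − 0 = 27.00.
Bearing = atan2(Δeast, Δnorth) mod 360° = 317.20° ≈ 317°.

317°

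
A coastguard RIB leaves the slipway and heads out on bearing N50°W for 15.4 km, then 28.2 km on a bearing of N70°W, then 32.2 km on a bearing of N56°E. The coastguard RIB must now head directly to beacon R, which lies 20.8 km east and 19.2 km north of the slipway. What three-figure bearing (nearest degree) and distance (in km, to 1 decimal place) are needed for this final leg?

120°, 37.2 km

Leg 1 (N50°W, 15.4 km): east 15.4 sin 310° = -11.80, north 15.4 cos 310° = 9.90
Leg 2 (N70°W, 28.2 km): east 28.2 sin 290° = -26.50, north 28.2 cos 290° = 9.64
Leg 3 (N56°E, 32.2 km): east 32.2 sin 56° = 26.70, north 32.2 cos 56° = 18.01
Current position: (-11.60, 37.55). Target: (20.8, 19.2). Remaining: Δeast = 32.40, Δnorth = -18.35.
Bearing = atan2(32.40, -18.35) mod 360° = 119.52°; distance = √((32.40)² + (-18.35)²) = 37.237 km.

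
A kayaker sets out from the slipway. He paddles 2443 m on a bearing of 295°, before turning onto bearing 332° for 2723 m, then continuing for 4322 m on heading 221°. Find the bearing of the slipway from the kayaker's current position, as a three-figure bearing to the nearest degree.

092°

Leg 1 (295°, 2443 m): east 2443 sin 295° = -2214.11, north 2443 cos 295° = 1032.46
Leg 2 (332°, 2723 m): east 2723 sin 332° = -1278.37, north 2723 cos 332° = 2404.27
Leg 3 (221°, 4322 m): east 4322 sin 221° = -2835.49, north 4322 cos 221° = -3261.85
Net displacement: -6327.97 east, 174.87 north. Direction back to start is (6327.97, -174.87): bearing = atan2(6327.97, -174.87) mod 360° = 91.58° ≈ 092°.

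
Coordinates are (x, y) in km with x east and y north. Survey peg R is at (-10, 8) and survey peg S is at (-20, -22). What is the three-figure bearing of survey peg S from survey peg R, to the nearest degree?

198°

Δeast = -20 − -10 = -10.00; Δnorth = -22 − 8 = -30.00.
Bearing = atan2(Δeast, Δnorth) mod 360° = 198.43° ≈ 198°.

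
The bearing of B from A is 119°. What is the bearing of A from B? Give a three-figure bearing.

299°

Back-bearing = 119° + 180° = 299°.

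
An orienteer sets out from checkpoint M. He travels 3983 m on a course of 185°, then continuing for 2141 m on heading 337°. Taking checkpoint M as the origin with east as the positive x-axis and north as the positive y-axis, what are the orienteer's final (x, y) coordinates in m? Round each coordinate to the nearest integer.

Leg 1 (185°, 3983 m): east 3983 sin 185° = -347.14, north 3983 cos 185° = -3967.84
Leg 2 (337°, 2141 m): east 2141 sin 337° = -836.56, north 2141 cos 337° = 1970.80
Summing: -1183.70 m east, -1997.04 m north → (-1184, -1997).

(-1184, -1997)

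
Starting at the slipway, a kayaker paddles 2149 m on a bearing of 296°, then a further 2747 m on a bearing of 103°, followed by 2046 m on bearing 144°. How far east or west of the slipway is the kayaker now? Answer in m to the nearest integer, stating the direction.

Leg 1 (296°, 2149 m): east 2149 sin 296° = -1931.51, north 2149 cos 296° = 942.06
Leg 2 (103°, 2747 m): east 2747 sin 103° = 2676.59, north 2747 cos 103° = -617.94
Leg 3 (144°, 2046 m): east 2046 sin 144° = 1202.61, north 2046 cos 144° = -1655.25
Net east component: 1947.69 m.

1948 m east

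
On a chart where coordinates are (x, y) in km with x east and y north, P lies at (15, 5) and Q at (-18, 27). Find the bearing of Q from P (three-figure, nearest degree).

Δeast = -18 − 15 = -33.00; Δnorth = 27 − 5 = 22.00.
Bearing = atan2(Δeast, Δnorth) mod 360° = 303.69° ≈ 304°.

304°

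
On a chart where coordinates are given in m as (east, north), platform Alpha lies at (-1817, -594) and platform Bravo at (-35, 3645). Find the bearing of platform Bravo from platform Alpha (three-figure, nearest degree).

Δeast = -35 − -1817 = 1782.00; Δnorth = 3645 − -594 = 4239.00.
Bearing = atan2(Δeast, Δnorth) mod 360° = 22.80° ≈ 023°.

023°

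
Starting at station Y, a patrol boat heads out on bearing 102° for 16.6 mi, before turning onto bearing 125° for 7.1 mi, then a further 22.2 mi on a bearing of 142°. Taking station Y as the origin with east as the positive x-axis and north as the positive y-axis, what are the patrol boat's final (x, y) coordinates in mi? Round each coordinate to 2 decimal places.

Leg 1 (102°, 16.6 mi): east 16.6 sin 102° = 16.24, north 16.6 cos 102° = -3.45
Leg 2 (125°, 7.1 mi): east 7.1 sin 125° = 5.82, north 7.1 cos 125° = -4.07
Leg 3 (142°, 22.2 mi): east 22.2 sin 142° = 13.67, north 22.2 cos 142° = -17.49
Summing: 35.72 mi east, -25.02 mi north → (35.72, -25.02).

(35.72, -25.02)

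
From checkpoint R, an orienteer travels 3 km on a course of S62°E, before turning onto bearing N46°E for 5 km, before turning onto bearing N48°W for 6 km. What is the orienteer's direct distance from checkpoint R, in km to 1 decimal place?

Leg 1 (S62°E, 3 km): east 3 sin 118° = 2.65, north 3 cos 118° = -1.41
Leg 2 (N46°E, 5 km): east 5 sin 46° = 3.60, north 5 cos 46° = 3.47
Leg 3 (N48°W, 6 km): east 6 sin 312° = -4.46, north 6 cos 312° = 4.01
Net: 1.79 east, 6.08 north. Distance = √((1.79)² + (6.08)²) = 6.337 km.

6.3 km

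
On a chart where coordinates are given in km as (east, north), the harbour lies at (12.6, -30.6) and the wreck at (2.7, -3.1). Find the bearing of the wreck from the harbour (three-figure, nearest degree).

Δeast = 2.7 − 12.6 = -9.90; Δnorth = -3.1 − -30.6 = 27.50.
Bearing = atan2(Δeast, Δnorth) mod 360° = 340.20° ≈ 340°.

340°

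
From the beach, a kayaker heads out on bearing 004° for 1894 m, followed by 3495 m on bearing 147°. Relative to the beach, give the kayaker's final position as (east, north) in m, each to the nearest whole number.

(2036, -1042)

Leg 1 (004°, 1894 m): east 1894 sin 4° = 132.12, north 1894 cos 4° = 1889.39
Leg 2 (147°, 3495 m): east 3495 sin 147° = 1903.51, north 3495 cos 147° = -2931.15
Summing: 2035.63 m east, -1041.77 m north → (2036, -1042).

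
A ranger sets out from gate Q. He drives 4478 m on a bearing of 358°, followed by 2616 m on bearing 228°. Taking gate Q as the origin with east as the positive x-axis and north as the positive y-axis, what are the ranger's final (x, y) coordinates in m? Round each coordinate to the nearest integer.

(-2100, 2725)

Leg 1 (358°, 4478 m): east 4478 sin 358° = -156.28, north 4478 cos 358° = 4475.27
Leg 2 (228°, 2616 m): east 2616 sin 228° = -1944.07, north 2616 cos 228° = -1750.45
Summing: -2100.35 m east, 2724.83 m north → (-2100, 2725).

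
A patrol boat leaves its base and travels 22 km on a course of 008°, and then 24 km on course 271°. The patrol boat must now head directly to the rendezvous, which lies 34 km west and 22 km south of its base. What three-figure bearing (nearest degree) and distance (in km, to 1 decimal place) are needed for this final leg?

196°, 46.1 km

Leg 1 (008°, 22 km): east 22 sin 8° = 3.06, north 22 cos 8° = 21.79
Leg 2 (271°, 24 km): east 24 sin 271° = -24.00, north 24 cos 271° = 0.42
Current position: (-20.93, 22.20). Target: (-34, -22). Remaining: Δeast = -13.07, Δnorth = -44.20.
Bearing = atan2(-13.07, -44.20) mod 360° = 196.47°; distance = √((-13.07)² + (-44.20)²) = 46.095 km.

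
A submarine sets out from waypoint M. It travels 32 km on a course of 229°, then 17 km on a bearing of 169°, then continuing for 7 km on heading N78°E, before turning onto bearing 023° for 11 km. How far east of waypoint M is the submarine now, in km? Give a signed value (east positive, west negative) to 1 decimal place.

Leg 1 (229°, 32 km): east 32 sin 229° = -24.15, north 32 cos 229° = -20.99
Leg 2 (169°, 17 km): east 17 sin 169° = 3.24, north 17 cos 169° = -16.69
Leg 3 (N78°E, 7 km): east 7 sin 78° = 6.85, north 7 cos 78° = 1.46
Leg 4 (023°, 11 km): east 11 sin 23° = 4.30, north 11 cos 23° = 10.13
Net east component: -9.76 km.

-9.8 km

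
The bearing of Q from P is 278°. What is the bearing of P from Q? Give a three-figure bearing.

098°

Back-bearing = 278° − 180° = 098°.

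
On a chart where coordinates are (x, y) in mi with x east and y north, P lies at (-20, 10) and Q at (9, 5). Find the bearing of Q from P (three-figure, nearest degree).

100°

Δeast = 9 − -20 = 29.00; Δnorth = 5 − 10 = -5.00.
Bearing = atan2(Δeast, Δnorth) mod 360° = 99.78° ≈ 100°.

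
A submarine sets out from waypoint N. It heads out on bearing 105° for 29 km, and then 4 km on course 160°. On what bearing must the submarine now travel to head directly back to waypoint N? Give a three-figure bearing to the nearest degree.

Leg 1 (105°, 29 km): east 29 sin 105° = 28.01, north 29 cos 105° = -7.51
Leg 2 (160°, 4 km): east 4 sin 160° = 1.37, north 4 cos 160° = -3.76
Net displacement: 29.38 east, -11.26 north. Direction back to start is (-29.38, 11.26): bearing = atan2(-29.38, 11.26) mod 360° = 290.98° ≈ 291°.

291°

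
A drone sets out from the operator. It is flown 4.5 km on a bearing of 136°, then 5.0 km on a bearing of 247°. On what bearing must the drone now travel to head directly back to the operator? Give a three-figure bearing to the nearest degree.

016°

Leg 1 (136°, 4.5 km): east 4.5 sin 136° = 3.13, north 4.5 cos 136° = -3.24
Leg 2 (247°, 5.0 km): east 5.0 sin 247° = -4.60, north 5.0 cos 247° = -1.95
Net displacement: -1.48 east, -5.19 north. Direction back to start is (1.48, 5.19): bearing = atan2(1.48, 5.19) mod 360° = 15.88° ≈ 016°.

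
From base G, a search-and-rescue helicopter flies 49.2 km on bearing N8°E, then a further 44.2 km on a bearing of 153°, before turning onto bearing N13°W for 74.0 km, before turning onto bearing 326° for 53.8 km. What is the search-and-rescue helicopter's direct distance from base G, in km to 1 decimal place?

Leg 1 (N8°E, 49.2 km): east 49.2 sin 8° = 6.85, north 49.2 cos 8° = 48.72
Leg 2 (153°, 44.2 km): east 44.2 sin 153° = 20.07, north 44.2 cos 153° = -39.38
Leg 3 (N13°W, 74.0 km): east 74.0 sin 347° = -16.65, north 74.0 cos 347° = 72.10
Leg 4 (326°, 53.8 km): east 53.8 sin 326° = -30.08, north 53.8 cos 326° = 44.60
Net: -19.82 east, 126.04 north. Distance = √((-19.82)² + (126.04)²) = 127.593 km.

127.6 km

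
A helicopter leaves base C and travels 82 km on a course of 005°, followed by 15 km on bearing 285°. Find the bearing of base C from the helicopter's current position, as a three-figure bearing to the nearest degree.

Leg 1 (005°, 82 km): east 82 sin 5° = 7.15, north 82 cos 5° = 81.69
Leg 2 (285°, 15 km): east 15 sin 285° = -14.49, north 15 cos 285° = 3.88
Net displacement: -7.34 east, 85.57 north. Direction back to start is (7.34, -85.57): bearing = atan2(7.34, -85.57) mod 360° = 175.10° ≈ 175°.

175°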